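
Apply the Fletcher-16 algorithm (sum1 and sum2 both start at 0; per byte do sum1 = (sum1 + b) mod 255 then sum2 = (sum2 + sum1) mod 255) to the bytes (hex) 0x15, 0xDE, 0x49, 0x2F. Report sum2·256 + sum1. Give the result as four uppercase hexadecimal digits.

B26C

Running sums (mod 255):
  after byte 0 (0x15): sum1=21, sum2=21
  after byte 1 (0xDE): sum1=243, sum2=9
  after byte 2 (0x49): sum1=61, sum2=70
  after byte 3 (0x2F): sum1=108, sum2=178
Checksum = sum2·256 + sum1 = 178·256 + 108 = 45676 = 0xB26C.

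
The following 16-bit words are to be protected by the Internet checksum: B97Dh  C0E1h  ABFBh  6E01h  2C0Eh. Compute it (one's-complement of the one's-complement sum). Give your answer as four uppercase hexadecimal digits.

One's-complement addition (fold any carry out of bit 15 back into bit 0):
  0xB97D + 0xC0E1 = 0x17A5E → wrap carry → 0x7A5F
  0x7A5F + 0xABFB = 0x1265A → wrap carry → 0x265B
  0x265B + 0x6E01 = 0x0945C
  0x945C + 0x2C0E = 0x0C06A
One's-complement sum = 0xC06A.
Checksum = ~0xC06A & 0xFFFF = 0x3F95.

3F95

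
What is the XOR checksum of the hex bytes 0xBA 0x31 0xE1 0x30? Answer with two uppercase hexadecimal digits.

XOR the bytes together:
  start with 0xBA
  0xBA ⊕ 0x31 = 0x8B
  0x8B ⊕ 0xE1 = 0x6A
  0x6A ⊕ 0x30 = 0x5A

5A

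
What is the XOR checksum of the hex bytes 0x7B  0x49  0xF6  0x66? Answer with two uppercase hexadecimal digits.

A2

XOR the bytes together:
  start with 0x7B
  0x7B ⊕ 0x49 = 0x32
  0x32 ⊕ 0xF6 = 0xC4
  0xC4 ⊕ 0x66 = 0xA2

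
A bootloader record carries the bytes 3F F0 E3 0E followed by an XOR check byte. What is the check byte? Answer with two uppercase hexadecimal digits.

22

XOR the bytes together:
  start with 0x3F
  0x3F ⊕ 0xF0 = 0xCF
  0xCF ⊕ 0xE3 = 0x2C
  0x2C ⊕ 0x0E = 0x22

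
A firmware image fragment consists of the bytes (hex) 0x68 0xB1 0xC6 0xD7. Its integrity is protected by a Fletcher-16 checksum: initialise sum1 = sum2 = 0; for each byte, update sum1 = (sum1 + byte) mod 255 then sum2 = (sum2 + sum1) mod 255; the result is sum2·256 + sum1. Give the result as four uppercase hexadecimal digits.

Running sums (mod 255):
  after byte 0 (0x68): sum1=104, sum2=104
  after byte 1 (0xB1): sum1=26, sum2=130
  after byte 2 (0xC6): sum1=224, sum2=99
  after byte 3 (0xD7): sum1=184, sum2=28
Checksum = sum2·256 + sum1 = 28·256 + 184 = 7352 = 0x1CB8.

1CB8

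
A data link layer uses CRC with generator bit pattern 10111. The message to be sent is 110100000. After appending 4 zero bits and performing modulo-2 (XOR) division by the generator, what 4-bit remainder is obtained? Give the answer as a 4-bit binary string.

1101

Append 4 zeros: 1101000000000. Divide by 10111 (XOR where the leading bit is 1):
  pos 0: 11010 XOR 10111 = 01101
  pos 1: 11010 XOR 10111 = 01101
  pos 2: 11010 XOR 10111 = 01101
  pos 3: 11010 XOR 10111 = 01101
  pos 4: 11010 XOR 10111 = 01101
  pos 5: 11010 XOR 10111 = 01101
  pos 6: 11010 XOR 10111 = 01101
  pos 7: 11010 XOR 10111 = 01101
  pos 8: 11010 XOR 10111 = 01101
Remainder (last 4 bits) = 1101. This is the CRC / FCS.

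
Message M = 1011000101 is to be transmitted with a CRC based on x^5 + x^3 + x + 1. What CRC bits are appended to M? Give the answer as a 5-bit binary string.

Append 5 zeros: 101100010100000. Divide by 101011 (XOR where the leading bit is 1):
  pos 0: 101100 XOR 101011 = 000111
  pos 3: 111010 XOR 101011 = 010001
  pos 4: 100011 XOR 101011 = 001000
  pos 6: 100000 XOR 101011 = 001011
  pos 8: 101100 XOR 101011 = 000111
Remainder (last 5 bits) = 01110. This is the CRC / FCS.

01110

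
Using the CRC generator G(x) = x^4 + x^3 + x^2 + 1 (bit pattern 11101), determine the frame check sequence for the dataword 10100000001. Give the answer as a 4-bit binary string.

Append 4 zeros: 101000000010000. Divide by 11101 (XOR where the leading bit is 1):
  pos 0: 10100 XOR 11101 = 01001
  pos 1: 10010 XOR 11101 = 01111
  pos 2: 11110 XOR 11101 = 00011
  pos 5: 11000 XOR 11101 = 00101
  pos 7: 10110 XOR 11101 = 01011
  pos 8: 10110 XOR 11101 = 01011
  pos 9: 10110 XOR 11101 = 01011
  pos 10: 10110 XOR 11101 = 01011
Remainder (last 4 bits) = 1011. This is the CRC / FCS.

1011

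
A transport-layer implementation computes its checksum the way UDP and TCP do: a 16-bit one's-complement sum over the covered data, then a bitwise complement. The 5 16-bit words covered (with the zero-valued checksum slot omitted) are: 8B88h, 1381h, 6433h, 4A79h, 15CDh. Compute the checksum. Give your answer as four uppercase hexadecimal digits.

9C7C

One's-complement addition (fold any carry out of bit 15 back into bit 0):
  0x8B88 + 0x1381 = 0x09F09
  0x9F09 + 0x6433 = 0x1033C → wrap carry → 0x033D
  0x033D + 0x4A79 = 0x04DB6
  0x4DB6 + 0x15CD = 0x06383
One's-complement sum = 0x6383.
Checksum = ~0x6383 & 0xFFFF = 0x9C7C.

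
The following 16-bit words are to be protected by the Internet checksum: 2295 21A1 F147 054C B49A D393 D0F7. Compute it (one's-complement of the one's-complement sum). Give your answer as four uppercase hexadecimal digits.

6C0F

One's-complement addition (fold any carry out of bit 15 back into bit 0):
  0x2295 + 0x21A1 = 0x04436
  0x4436 + 0xF147 = 0x1357D → wrap carry → 0x357E
  0x357E + 0x054C = 0x03ACA
  0x3ACA + 0xB49A = 0x0EF64
  0xEF64 + 0xD393 = 0x1C2F7 → wrap carry → 0xC2F8
  0xC2F8 + 0xD0F7 = 0x193EF → wrap carry → 0x93F0
One's-complement sum = 0x93F0.
Checksum = ~0x93F0 & 0xFFFF = 0x6C0F.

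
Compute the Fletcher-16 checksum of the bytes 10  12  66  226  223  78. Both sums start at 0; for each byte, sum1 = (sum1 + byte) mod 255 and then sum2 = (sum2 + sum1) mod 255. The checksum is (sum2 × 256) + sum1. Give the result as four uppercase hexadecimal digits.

Running sums (mod 255):
  after byte 0 (10): sum1=10, sum2=10
  after byte 1 (12): sum1=22, sum2=32
  after byte 2 (66): sum1=88, sum2=120
  after byte 3 (226): sum1=59, sum2=179
  after byte 4 (223): sum1=27, sum2=206
  after byte 5 (78): sum1=105, sum2=56
Checksum = sum2·256 + sum1 = 56·256 + 105 = 14441 = 0x3869.

3869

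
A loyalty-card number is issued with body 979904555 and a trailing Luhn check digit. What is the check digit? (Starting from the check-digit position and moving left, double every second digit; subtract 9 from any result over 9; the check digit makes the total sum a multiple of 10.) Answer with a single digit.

Partial digits right→left: 5 5 5 4 0 9 9 7 9
Double every second digit counting from the check-digit position (so the 1st, 3rd, 5th, ... of the partial from the right).
  doubled (with −9 where >9): 1 1 0 9 9 → sum 20
  kept as-is: 5 4 9 7 → sum 25
Total = 20 + 25 = 45.
Check digit = (10 − (45 mod 10)) mod 10 = 5.

5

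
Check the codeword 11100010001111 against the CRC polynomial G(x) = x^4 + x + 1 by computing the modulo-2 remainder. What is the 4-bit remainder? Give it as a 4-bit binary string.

Modulo-2 division of 11100010001111 by 10011:
  pos 0: 11100 XOR 10011 = 01111
  pos 1: 11110 XOR 10011 = 01101
  pos 2: 11011 XOR 10011 = 01000
  pos 3: 10000 XOR 10011 = 00011
  pos 6: 11001 XOR 10011 = 01010
  pos 7: 10101 XOR 10011 = 00110
  pos 9: 11011 XOR 10011 = 01000
Remainder = 1000 (nonzero — an error is detected).

1000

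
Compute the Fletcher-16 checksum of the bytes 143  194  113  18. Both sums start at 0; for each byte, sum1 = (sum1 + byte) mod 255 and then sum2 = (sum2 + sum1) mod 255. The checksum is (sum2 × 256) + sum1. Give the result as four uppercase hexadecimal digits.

Running sums (mod 255):
  after byte 0 (143): sum1=143, sum2=143
  after byte 1 (194): sum1=82, sum2=225
  after byte 2 (113): sum1=195, sum2=165
  after byte 3 (18): sum1=213, sum2=123
Checksum = sum2·256 + sum1 = 123·256 + 213 = 31701 = 0x7BD5.

7BD5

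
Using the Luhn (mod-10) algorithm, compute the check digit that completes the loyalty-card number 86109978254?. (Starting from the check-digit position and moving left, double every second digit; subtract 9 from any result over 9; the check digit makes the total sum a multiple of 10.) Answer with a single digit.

7

Partial digits right→left: 4 5 2 8 7 9 9 0 1 6 8
Double every second digit counting from the check-digit position (so the 1st, 3rd, 5th, ... of the partial from the right).
  doubled (with −9 where >9): 8 4 5 9 2 7 → sum 35
  kept as-is: 5 8 9 0 6 → sum 28
Total = 35 + 28 = 63.
Check digit = (10 − (63 mod 10)) mod 10 = 7.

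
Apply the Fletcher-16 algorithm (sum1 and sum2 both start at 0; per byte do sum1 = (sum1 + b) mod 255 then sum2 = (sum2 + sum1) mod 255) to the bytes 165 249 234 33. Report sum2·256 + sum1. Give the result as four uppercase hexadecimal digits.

Running sums (mod 255):
  after byte 0 (165): sum1=165, sum2=165
  after byte 1 (249): sum1=159, sum2=69
  after byte 2 (234): sum1=138, sum2=207
  after byte 3 (33): sum1=171, sum2=123
Checksum = sum2·256 + sum1 = 123·256 + 171 = 31659 = 0x7BAB.

7BAB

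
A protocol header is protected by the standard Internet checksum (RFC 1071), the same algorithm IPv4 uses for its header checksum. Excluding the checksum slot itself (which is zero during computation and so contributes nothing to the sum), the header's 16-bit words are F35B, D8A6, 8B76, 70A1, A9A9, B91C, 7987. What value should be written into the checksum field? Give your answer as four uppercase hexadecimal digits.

One's-complement addition (fold any carry out of bit 15 back into bit 0):
  0xF35B + 0xD8A6 = 0x1CC01 → wrap carry → 0xCC02
  0xCC02 + 0x8B76 = 0x15778 → wrap carry → 0x5779
  0x5779 + 0x70A1 = 0x0C81A
  0xC81A + 0xA9A9 = 0x171C3 → wrap carry → 0x71C4
  0x71C4 + 0xB91C = 0x12AE0 → wrap carry → 0x2AE1
  0x2AE1 + 0x7987 = 0x0A468
One's-complement sum = 0xA468.
Checksum = ~0xA468 & 0xFFFF = 0x5B97.

5B97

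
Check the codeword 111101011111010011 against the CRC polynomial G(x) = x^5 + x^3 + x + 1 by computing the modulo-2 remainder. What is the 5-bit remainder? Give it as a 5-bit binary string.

01011

Modulo-2 division of 111101011111010011 by 101011:
  pos 0: 111101 XOR 101011 = 010110
  pos 1: 101100 XOR 101011 = 000111
  pos 4: 111111 XOR 101011 = 010100
  pos 5: 101001 XOR 101011 = 000010
  pos 9: 101010 XOR 101011 = 000001
Remainder = 01011 (nonzero — an error is detected).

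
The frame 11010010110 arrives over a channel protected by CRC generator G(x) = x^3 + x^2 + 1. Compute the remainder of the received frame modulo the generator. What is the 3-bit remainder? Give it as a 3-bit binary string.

Modulo-2 division of 11010010110 by 1101:
  pos 0: 1101 XOR 1101 = 0000
  pos 6: 1011 XOR 1101 = 0110
  pos 7: 1100 XOR 1101 = 0001
Remainder = 001 (nonzero — an error is detected).

001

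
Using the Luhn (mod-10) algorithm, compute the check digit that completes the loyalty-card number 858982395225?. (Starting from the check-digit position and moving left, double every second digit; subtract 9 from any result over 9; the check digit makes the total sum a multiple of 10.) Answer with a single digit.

8

Partial digits right→left: 5 2 2 5 9 3 2 8 9 8 5 8
Double every second digit counting from the check-digit position (so the 1st, 3rd, 5th, ... of the partial from the right).
  doubled (with −9 where >9): 1 4 9 4 9 1 → sum 28
  kept as-is: 2 5 3 8 8 8 → sum 34
Total = 28 + 34 = 62.
Check digit = (10 − (62 mod 10)) mod 10 = 8.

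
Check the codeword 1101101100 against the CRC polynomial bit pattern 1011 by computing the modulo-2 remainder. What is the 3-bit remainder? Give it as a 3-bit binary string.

Modulo-2 division of 1101101100 by 1011:
  pos 0: 1101 XOR 1011 = 0110
  pos 1: 1101 XOR 1011 = 0110
  pos 2: 1100 XOR 1011 = 0111
  pos 3: 1111 XOR 1011 = 0100
  pos 4: 1001 XOR 1011 = 0010
  pos 6: 1000 XOR 1011 = 0011
Remainder = 011 (nonzero — an error is detected).

011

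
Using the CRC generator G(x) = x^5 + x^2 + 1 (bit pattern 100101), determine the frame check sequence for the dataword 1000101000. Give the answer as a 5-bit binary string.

Append 5 zeros: 100010100000000. Divide by 100101 (XOR where the leading bit is 1):
  pos 0: 100010 XOR 100101 = 000111
  pos 3: 111100 XOR 100101 = 011001
  pos 4: 110010 XOR 100101 = 010111
  pos 5: 101110 XOR 100101 = 001011
  pos 7: 101100 XOR 100101 = 001001
  pos 9: 100100 XOR 100101 = 000001
Remainder (last 5 bits) = 00001. This is the CRC / FCS.

00001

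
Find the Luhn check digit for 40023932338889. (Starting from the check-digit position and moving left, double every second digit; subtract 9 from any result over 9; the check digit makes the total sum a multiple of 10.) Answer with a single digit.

2

Partial digits right→left: 9 8 8 8 3 3 2 3 9 3 2 0 0 4
Double every second digit counting from the check-digit position (so the 1st, 3rd, 5th, ... of the partial from the right).
  doubled (with −9 where >9): 9 7 6 4 9 4 0 → sum 39
  kept as-is: 8 8 3 3 3 0 4 → sum 29
Total = 39 + 29 = 68.
Check digit = (10 − (68 mod 10)) mod 10 = 2.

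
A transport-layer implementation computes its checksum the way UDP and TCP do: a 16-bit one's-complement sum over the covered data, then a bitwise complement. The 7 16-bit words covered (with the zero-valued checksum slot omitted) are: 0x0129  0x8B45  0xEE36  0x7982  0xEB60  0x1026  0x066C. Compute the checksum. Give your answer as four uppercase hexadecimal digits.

One's-complement addition (fold any carry out of bit 15 back into bit 0):
  0x0129 + 0x8B45 = 0x08C6E
  0x8C6E + 0xEE36 = 0x17AA4 → wrap carry → 0x7AA5
  0x7AA5 + 0x7982 = 0x0F427
  0xF427 + 0xEB60 = 0x1DF87 → wrap carry → 0xDF88
  0xDF88 + 0x1026 = 0x0EFAE
  0xEFAE + 0x066C = 0x0F61A
One's-complement sum = 0xF61A.
Checksum = ~0xF61A & 0xFFFF = 0x09E5.

09E5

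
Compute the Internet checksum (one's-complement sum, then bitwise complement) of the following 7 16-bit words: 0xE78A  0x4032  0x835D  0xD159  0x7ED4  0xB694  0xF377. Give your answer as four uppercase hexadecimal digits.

5AAA

One's-complement addition (fold any carry out of bit 15 back into bit 0):
  0xE78A + 0x4032 = 0x127BC → wrap carry → 0x27BD
  0x27BD + 0x835D = 0x0AB1A
  0xAB1A + 0xD159 = 0x17C73 → wrap carry → 0x7C74
  0x7C74 + 0x7ED4 = 0x0FB48
  0xFB48 + 0xB694 = 0x1B1DC → wrap carry → 0xB1DD
  0xB1DD + 0xF377 = 0x1A554 → wrap carry → 0xA555
One's-complement sum = 0xA555.
Checksum = ~0xA555 & 0xFFFF = 0x5AAA.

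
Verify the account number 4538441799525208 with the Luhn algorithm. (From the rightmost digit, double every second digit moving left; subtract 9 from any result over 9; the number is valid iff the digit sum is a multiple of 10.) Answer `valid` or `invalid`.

From the right, keep odd positions and double even positions (subtract 9 from any doubled value over 9):
  doubled (positions 2,4,...): 0 1 1 9 2 8 6 8 → sum 35
  kept (positions 1,3,...): 8 2 2 9 7 4 8 5 → sum 45
Total = 80.
80 mod 10 = 0, so the number is valid.

valid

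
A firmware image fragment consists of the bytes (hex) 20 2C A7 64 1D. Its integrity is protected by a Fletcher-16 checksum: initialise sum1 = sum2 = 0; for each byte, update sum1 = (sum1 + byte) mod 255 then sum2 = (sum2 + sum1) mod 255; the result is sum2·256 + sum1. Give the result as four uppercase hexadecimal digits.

Running sums (mod 255):
  after byte 0 (20): sum1=32, sum2=32
  after byte 1 (2C): sum1=76, sum2=108
  after byte 2 (A7): sum1=243, sum2=96
  after byte 3 (64): sum1=88, sum2=184
  after byte 4 (1D): sum1=117, sum2=46
Checksum = sum2·256 + sum1 = 46·256 + 117 = 11893 = 0x2E75.

2E75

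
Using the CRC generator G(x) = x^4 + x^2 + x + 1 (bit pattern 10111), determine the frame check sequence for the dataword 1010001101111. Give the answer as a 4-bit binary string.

Append 4 zeros: 10100011011110000. Divide by 10111 (XOR where the leading bit is 1):
  pos 0: 10100 XOR 10111 = 00011
  pos 3: 11011 XOR 10111 = 01100
  pos 4: 11000 XOR 10111 = 01111
  pos 5: 11111 XOR 10111 = 01000
  pos 6: 10001 XOR 10111 = 00110
  pos 8: 11011 XOR 10111 = 01100
  pos 9: 11000 XOR 10111 = 01111
  pos 10: 11110 XOR 10111 = 01001
  pos 11: 10010 XOR 10111 = 00101
Remainder (last 4 bits) = 1010. This is the CRC / FCS.

1010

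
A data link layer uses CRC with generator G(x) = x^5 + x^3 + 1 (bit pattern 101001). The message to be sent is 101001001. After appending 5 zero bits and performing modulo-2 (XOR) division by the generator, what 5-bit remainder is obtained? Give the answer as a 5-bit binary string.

Append 5 zeros: 10100100100000. Divide by 101001 (XOR where the leading bit is 1):
  pos 0: 101001 XOR 101001 = 000000
  pos 8: 100000 XOR 101001 = 001001
Remainder (last 5 bits) = 01001. This is the CRC / FCS.

01001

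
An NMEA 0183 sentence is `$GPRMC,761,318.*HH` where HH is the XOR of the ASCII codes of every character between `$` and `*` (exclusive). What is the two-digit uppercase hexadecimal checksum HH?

XOR the ASCII codes of the payload characters:
  'G' = 0x47 → acc = 0x47
  'P' = 0x50 → acc = 0x17
  'R' = 0x52 → acc = 0x45
  'M' = 0x4D → acc = 0x08
  'C' = 0x43 → acc = 0x4B
  ',' = 0x2C → acc = 0x67
  '7' = 0x37 → acc = 0x50
  '6' = 0x36 → acc = 0x66
  '1' = 0x31 → acc = 0x57
  ',' = 0x2C → acc = 0x7B
  '3' = 0x33 → acc = 0x48
  '1' = 0x31 → acc = 0x79
  '8' = 0x38 → acc = 0x41
  '.' = 0x2E → acc = 0x6F
Checksum = 0x6F.

6F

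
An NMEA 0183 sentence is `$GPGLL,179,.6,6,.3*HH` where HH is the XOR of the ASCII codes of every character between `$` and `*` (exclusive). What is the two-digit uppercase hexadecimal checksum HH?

XOR the ASCII codes of the payload characters:
  'G' = 0x47 → acc = 0x47
  'P' = 0x50 → acc = 0x17
  'G' = 0x47 → acc = 0x50
  'L' = 0x4C → acc = 0x1C
  'L' = 0x4C → acc = 0x50
  ',' = 0x2C → acc = 0x7C
  '1' = 0x31 → acc = 0x4D
  '7' = 0x37 → acc = 0x7A
  '9' = 0x39 → acc = 0x43
  ',' = 0x2C → acc = 0x6F
  '.' = 0x2E → acc = 0x41
  '6' = 0x36 → acc = 0x77
  ',' = 0x2C → acc = 0x5B
  '6' = 0x36 → acc = 0x6D
  ',' = 0x2C → acc = 0x41
  '.' = 0x2E → acc = 0x6F
  '3' = 0x33 → acc = 0x5C
Checksum = 0x5C.

5C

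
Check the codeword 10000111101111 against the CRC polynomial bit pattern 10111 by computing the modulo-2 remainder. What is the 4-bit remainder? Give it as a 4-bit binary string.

Modulo-2 division of 10000111101111 by 10111:
  pos 0: 10000 XOR 10111 = 00111
  pos 2: 11111 XOR 10111 = 01000
  pos 3: 10001 XOR 10111 = 00110
  pos 5: 11010 XOR 10111 = 01101
  pos 6: 11011 XOR 10111 = 01100
  pos 7: 11001 XOR 10111 = 01110
  pos 8: 11101 XOR 10111 = 01010
  pos 9: 10101 XOR 10111 = 00010
Remainder = 0010 (nonzero — an error is detected).

0010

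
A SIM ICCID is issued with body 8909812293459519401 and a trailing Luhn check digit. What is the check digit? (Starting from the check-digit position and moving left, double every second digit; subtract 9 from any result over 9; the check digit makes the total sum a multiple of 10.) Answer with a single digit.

Partial digits right→left: 1 0 4 9 1 5 9 5 4 3 9 2 2 1 8 9 0 9 8
Double every second digit counting from the check-digit position (so the 1st, 3rd, 5th, ... of the partial from the right).
  doubled (with −9 where >9): 2 8 2 9 8 9 4 7 0 7 → sum 56
  kept as-is: 0 9 5 5 3 2 1 9 9 → sum 43
Total = 56 + 43 = 99.
Check digit = (10 − (99 mod 10)) mod 10 = 1.

1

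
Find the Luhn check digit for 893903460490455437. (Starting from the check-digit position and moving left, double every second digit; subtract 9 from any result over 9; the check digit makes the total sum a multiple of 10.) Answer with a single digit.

Partial digits right→left: 7 3 4 5 5 4 0 9 4 0 6 4 3 0 9 3 9 8
Double every second digit counting from the check-digit position (so the 1st, 3rd, 5th, ... of the partial from the right).
  doubled (with −9 where >9): 5 8 1 0 8 3 6 9 9 → sum 49
  kept as-is: 3 5 4 9 0 4 0 3 8 → sum 36
Total = 49 + 36 = 85.
Check digit = (10 − (85 mod 10)) mod 10 = 5.

5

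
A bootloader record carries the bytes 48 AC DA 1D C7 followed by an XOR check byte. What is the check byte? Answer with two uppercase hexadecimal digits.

E4

XOR the bytes together:
  start with 0x48
  0x48 ⊕ 0xAC = 0xE4
  0xE4 ⊕ 0xDA = 0x3E
  0x3E ⊕ 0x1D = 0x23
  0x23 ⊕ 0xC7 = 0xE4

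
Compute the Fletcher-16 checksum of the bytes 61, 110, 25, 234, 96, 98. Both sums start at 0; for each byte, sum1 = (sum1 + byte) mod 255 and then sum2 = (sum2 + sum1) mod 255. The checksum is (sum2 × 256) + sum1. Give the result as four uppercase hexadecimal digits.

Running sums (mod 255):
  after byte 0 (61): sum1=61, sum2=61
  after byte 1 (110): sum1=171, sum2=232
  after byte 2 (25): sum1=196, sum2=173
  after byte 3 (234): sum1=175, sum2=93
  after byte 4 (96): sum1=16, sum2=109
  after byte 5 (98): sum1=114, sum2=223
Checksum = sum2·256 + sum1 = 223·256 + 114 = 57202 = 0xDF72.

DF72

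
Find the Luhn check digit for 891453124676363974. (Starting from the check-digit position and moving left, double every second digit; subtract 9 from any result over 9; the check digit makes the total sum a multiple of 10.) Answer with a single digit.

Partial digits right→left: 4 7 9 3 6 3 6 7 6 4 2 1 3 5 4 1 9 8
Double every second digit counting from the check-digit position (so the 1st, 3rd, 5th, ... of the partial from the right).
  doubled (with −9 where >9): 8 9 3 3 3 4 6 8 9 → sum 53
  kept as-is: 7 3 3 7 4 1 5 1 8 → sum 39
Total = 53 + 39 = 92.
Check digit = (10 − (92 mod 10)) mod 10 = 8.

8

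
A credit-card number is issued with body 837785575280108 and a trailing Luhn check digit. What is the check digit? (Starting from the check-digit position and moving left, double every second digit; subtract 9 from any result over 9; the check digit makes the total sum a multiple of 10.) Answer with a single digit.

9

Partial digits right→left: 8 0 1 0 8 2 5 7 5 5 8 7 7 3 8
Double every second digit counting from the check-digit position (so the 1st, 3rd, 5th, ... of the partial from the right).
  doubled (with −9 where >9): 7 2 7 1 1 7 5 7 → sum 37
  kept as-is: 0 0 2 7 5 7 3 → sum 24
Total = 37 + 24 = 61.
Check digit = (10 − (61 mod 10)) mod 10 = 9.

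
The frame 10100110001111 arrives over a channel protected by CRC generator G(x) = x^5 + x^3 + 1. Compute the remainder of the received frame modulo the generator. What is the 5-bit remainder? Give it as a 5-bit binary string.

00010

Modulo-2 division of 10100110001111 by 101001:
  pos 0: 101001 XOR 101001 = 000000
  pos 6: 100011 XOR 101001 = 001010
  pos 8: 101011 XOR 101001 = 000010
Remainder = 00010 (nonzero — an error is detected).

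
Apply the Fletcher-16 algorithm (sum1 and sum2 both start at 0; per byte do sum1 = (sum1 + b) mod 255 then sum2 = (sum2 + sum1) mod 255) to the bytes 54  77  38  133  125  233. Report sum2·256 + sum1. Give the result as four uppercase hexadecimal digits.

Running sums (mod 255):
  after byte 0 (54): sum1=54, sum2=54
  after byte 1 (77): sum1=131, sum2=185
  after byte 2 (38): sum1=169, sum2=99
  after byte 3 (133): sum1=47, sum2=146
  after byte 4 (125): sum1=172, sum2=63
  after byte 5 (233): sum1=150, sum2=213
Checksum = sum2·256 + sum1 = 213·256 + 150 = 54678 = 0xD596.

D596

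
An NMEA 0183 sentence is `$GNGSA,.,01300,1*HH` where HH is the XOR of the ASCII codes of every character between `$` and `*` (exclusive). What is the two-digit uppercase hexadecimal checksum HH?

XOR the ASCII codes of the payload characters:
  'G' = 0x47 → acc = 0x47
  'N' = 0x4E → acc = 0x09
  'G' = 0x47 → acc = 0x4E
  'S' = 0x53 → acc = 0x1D
  'A' = 0x41 → acc = 0x5C
  ',' = 0x2C → acc = 0x70
  '.' = 0x2E → acc = 0x5E
  ',' = 0x2C → acc = 0x72
  '0' = 0x30 → acc = 0x42
  '1' = 0x31 → acc = 0x73
  '3' = 0x33 → acc = 0x40
  '0' = 0x30 → acc = 0x70
  '0' = 0x30 → acc = 0x40
  ',' = 0x2C → acc = 0x6C
  '1' = 0x31 → acc = 0x5D
Checksum = 0x5D.

5D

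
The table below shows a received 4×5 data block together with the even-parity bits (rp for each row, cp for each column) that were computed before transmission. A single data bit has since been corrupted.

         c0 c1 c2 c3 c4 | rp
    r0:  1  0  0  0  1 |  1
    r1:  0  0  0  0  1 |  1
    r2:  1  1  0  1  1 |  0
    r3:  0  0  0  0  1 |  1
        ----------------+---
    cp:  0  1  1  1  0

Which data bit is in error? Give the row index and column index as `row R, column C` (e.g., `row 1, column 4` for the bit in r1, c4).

Recompute each row's even parity and compare to rp:
  r0: data parity 0, sent rp 1 → mismatch
  r1: data parity 1, sent rp 1 → ok
  r2: data parity 0, sent rp 0 → ok
  r3: data parity 1, sent rp 1 → ok
Recompute each column's even parity and compare to cp:
  c0: data parity 0, sent cp 0 → ok
  c1: data parity 1, sent cp 1 → ok
  c2: data parity 0, sent cp 1 → mismatch
  c3: data parity 1, sent cp 1 → ok
  c4: data parity 0, sent cp 0 → ok
Exactly one row (r0) and one column (c2) fail → the flipped bit is at their intersection.

row 0, column 2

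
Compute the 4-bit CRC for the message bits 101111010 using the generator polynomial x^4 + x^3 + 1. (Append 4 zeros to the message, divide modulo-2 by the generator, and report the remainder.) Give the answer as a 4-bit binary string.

Append 4 zeros: 1011110100000. Divide by 11001 (XOR where the leading bit is 1):
  pos 0: 10111 XOR 11001 = 01110
  pos 1: 11101 XOR 11001 = 00100
  pos 3: 10001 XOR 11001 = 01000
  pos 4: 10000 XOR 11001 = 01001
  pos 5: 10010 XOR 11001 = 01011
  pos 6: 10110 XOR 11001 = 01111
  pos 7: 11110 XOR 11001 = 00111
Remainder (last 4 bits) = 1110. This is the CRC / FCS.

1110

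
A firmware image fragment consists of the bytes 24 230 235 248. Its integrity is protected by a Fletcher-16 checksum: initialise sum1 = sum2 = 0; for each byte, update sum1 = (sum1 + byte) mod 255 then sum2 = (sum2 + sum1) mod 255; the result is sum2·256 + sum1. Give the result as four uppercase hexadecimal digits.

E5E3

Running sums (mod 255):
  after byte 0 (24): sum1=24, sum2=24
  after byte 1 (230): sum1=254, sum2=23
  after byte 2 (235): sum1=234, sum2=2
  after byte 3 (248): sum1=227, sum2=229
Checksum = sum2·256 + sum1 = 229·256 + 227 = 58851 = 0xE5E3.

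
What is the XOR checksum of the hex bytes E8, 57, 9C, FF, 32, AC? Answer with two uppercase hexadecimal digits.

XOR the bytes together:
  start with 0xE8
  0xE8 ⊕ 0x57 = 0xBF
  0xBF ⊕ 0x9C = 0x23
  0x23 ⊕ 0xFF = 0xDC
  0xDC ⊕ 0x32 = 0xEE
  0xEE ⊕ 0xAC = 0x42

42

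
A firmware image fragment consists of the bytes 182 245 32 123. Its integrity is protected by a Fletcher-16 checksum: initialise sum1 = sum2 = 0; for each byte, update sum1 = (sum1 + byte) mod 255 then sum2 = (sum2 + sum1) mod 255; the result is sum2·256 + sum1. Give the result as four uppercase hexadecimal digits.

7848

Running sums (mod 255):
  after byte 0 (182): sum1=182, sum2=182
  after byte 1 (245): sum1=172, sum2=99
  after byte 2 (32): sum1=204, sum2=48
  after byte 3 (123): sum1=72, sum2=120
Checksum = sum2·256 + sum1 = 120·256 + 72 = 30792 = 0x7848.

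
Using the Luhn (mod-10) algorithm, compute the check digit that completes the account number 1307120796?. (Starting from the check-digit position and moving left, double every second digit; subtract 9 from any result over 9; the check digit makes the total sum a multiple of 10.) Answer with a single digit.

Partial digits right→left: 6 9 7 0 2 1 7 0 3 1
Double every second digit counting from the check-digit position (so the 1st, 3rd, 5th, ... of the partial from the right).
  doubled (with −9 where >9): 3 5 4 5 6 → sum 23
  kept as-is: 9 0 1 0 1 → sum 11
Total = 23 + 11 = 34.
Check digit = (10 − (34 mod 10)) mod 10 = 6.

6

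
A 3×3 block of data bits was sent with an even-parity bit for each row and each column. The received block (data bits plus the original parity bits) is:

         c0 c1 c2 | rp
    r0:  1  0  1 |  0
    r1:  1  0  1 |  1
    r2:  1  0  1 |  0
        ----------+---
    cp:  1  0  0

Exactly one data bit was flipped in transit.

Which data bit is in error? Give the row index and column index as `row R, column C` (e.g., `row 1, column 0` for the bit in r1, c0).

row 1, column 2

Recompute each row's even parity and compare to rp:
  r0: data parity 0, sent rp 0 → ok
  r1: data parity 0, sent rp 1 → mismatch
  r2: data parity 0, sent rp 0 → ok
Recompute each column's even parity and compare to cp:
  c0: data parity 1, sent cp 1 → ok
  c1: data parity 0, sent cp 0 → ok
  c2: data parity 1, sent cp 0 → mismatch
Exactly one row (r1) and one column (c2) fail → the flipped bit is at their intersection.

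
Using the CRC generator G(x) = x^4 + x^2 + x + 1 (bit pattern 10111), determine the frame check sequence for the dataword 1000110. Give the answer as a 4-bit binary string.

1101

Append 4 zeros: 10001100000. Divide by 10111 (XOR where the leading bit is 1):
  pos 0: 10001 XOR 10111 = 00110
  pos 2: 11010 XOR 10111 = 01101
  pos 3: 11010 XOR 10111 = 01101
  pos 4: 11010 XOR 10111 = 01101
  pos 5: 11010 XOR 10111 = 01101
  pos 6: 11010 XOR 10111 = 01101
Remainder (last 4 bits) = 1101. This is the CRC / FCS.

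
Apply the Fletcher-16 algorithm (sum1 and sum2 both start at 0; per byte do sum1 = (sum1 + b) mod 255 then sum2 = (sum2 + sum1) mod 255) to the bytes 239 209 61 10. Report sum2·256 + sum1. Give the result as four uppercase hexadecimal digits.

B909

Running sums (mod 255):
  after byte 0 (239): sum1=239, sum2=239
  after byte 1 (209): sum1=193, sum2=177
  after byte 2 (61): sum1=254, sum2=176
  after byte 3 (10): sum1=9, sum2=185
Checksum = sum2·256 + sum1 = 185·256 + 9 = 47369 = 0xB909.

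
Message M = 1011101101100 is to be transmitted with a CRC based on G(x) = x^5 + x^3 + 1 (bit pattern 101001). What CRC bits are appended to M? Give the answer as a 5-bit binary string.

Append 5 zeros: 101110110110000000. Divide by 101001 (XOR where the leading bit is 1):
  pos 0: 101110 XOR 101001 = 000111
  pos 3: 111110 XOR 101001 = 010111
  pos 4: 101111 XOR 101001 = 000110
  pos 7: 110100 XOR 101001 = 011101
  pos 8: 111010 XOR 101001 = 010011
  pos 9: 100110 XOR 101001 = 001111
  pos 11: 111100 XOR 101001 = 010101
  pos 12: 101010 XOR 101001 = 000011
Remainder (last 5 bits) = 00011. This is the CRC / FCS.

00011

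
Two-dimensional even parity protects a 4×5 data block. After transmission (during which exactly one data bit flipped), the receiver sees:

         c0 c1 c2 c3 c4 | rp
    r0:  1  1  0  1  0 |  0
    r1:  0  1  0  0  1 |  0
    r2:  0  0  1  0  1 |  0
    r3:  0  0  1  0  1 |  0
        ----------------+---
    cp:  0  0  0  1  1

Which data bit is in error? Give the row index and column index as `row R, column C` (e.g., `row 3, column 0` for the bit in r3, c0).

Recompute each row's even parity and compare to rp:
  r0: data parity 1, sent rp 0 → mismatch
  r1: data parity 0, sent rp 0 → ok
  r2: data parity 0, sent rp 0 → ok
  r3: data parity 0, sent rp 0 → ok
Recompute each column's even parity and compare to cp:
  c0: data parity 1, sent cp 0 → mismatch
  c1: data parity 0, sent cp 0 → ok
  c2: data parity 0, sent cp 0 → ok
  c3: data parity 1, sent cp 1 → ok
  c4: data parity 1, sent cp 1 → ok
Exactly one row (r0) and one column (c0) fail → the flipped bit is at their intersection.

row 0, column 0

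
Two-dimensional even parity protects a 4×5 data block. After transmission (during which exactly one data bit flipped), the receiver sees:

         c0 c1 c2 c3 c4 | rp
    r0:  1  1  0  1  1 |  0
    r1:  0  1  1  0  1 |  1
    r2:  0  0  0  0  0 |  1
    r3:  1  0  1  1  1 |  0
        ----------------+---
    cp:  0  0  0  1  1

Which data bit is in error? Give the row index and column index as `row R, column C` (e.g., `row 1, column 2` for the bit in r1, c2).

Recompute each row's even parity and compare to rp:
  r0: data parity 0, sent rp 0 → ok
  r1: data parity 1, sent rp 1 → ok
  r2: data parity 0, sent rp 1 → mismatch
  r3: data parity 0, sent rp 0 → ok
Recompute each column's even parity and compare to cp:
  c0: data parity 0, sent cp 0 → ok
  c1: data parity 0, sent cp 0 → ok
  c2: data parity 0, sent cp 0 → ok
  c3: data parity 0, sent cp 1 → mismatch
  c4: data parity 1, sent cp 1 → ok
Exactly one row (r2) and one column (c3) fail → the flipped bit is at their intersection.

row 2, column 3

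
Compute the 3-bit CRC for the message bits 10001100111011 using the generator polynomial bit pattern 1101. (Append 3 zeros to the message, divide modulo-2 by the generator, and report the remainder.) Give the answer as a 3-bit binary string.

111

Append 3 zeros: 10001100111011000. Divide by 1101 (XOR where the leading bit is 1):
  pos 0: 1000 XOR 1101 = 0101
  pos 1: 1011 XOR 1101 = 0110
  pos 2: 1101 XOR 1101 = 0000
  pos 8: 1110 XOR 1101 = 0011
  pos 10: 1111 XOR 1101 = 0010
  pos 12: 1000 XOR 1101 = 0101
  pos 13: 1010 XOR 1101 = 0111
Remainder (last 3 bits) = 111. This is the CRC / FCS.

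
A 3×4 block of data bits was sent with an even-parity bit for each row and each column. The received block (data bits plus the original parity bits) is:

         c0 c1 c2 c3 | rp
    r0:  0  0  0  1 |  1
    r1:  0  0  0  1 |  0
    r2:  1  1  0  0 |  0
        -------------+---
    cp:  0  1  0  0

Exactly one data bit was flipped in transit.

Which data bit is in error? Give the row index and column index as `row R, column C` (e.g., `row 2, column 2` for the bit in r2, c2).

Recompute each row's even parity and compare to rp:
  r0: data parity 1, sent rp 1 → ok
  r1: data parity 1, sent rp 0 → mismatch
  r2: data parity 0, sent rp 0 → ok
Recompute each column's even parity and compare to cp:
  c0: data parity 1, sent cp 0 → mismatch
  c1: data parity 1, sent cp 1 → ok
  c2: data parity 0, sent cp 0 → ok
  c3: data parity 0, sent cp 0 → ok
Exactly one row (r1) and one column (c0) fail → the flipped bit is at their intersection.

row 1, column 0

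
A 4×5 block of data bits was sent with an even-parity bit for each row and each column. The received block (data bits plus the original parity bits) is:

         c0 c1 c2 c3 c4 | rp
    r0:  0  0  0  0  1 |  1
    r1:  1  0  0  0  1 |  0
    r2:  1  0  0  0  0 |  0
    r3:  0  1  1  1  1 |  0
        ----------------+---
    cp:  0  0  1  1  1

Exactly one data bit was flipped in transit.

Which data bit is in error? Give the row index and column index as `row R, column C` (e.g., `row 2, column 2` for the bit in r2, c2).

row 2, column 1

Recompute each row's even parity and compare to rp:
  r0: data parity 1, sent rp 1 → ok
  r1: data parity 0, sent rp 0 → ok
  r2: data parity 1, sent rp 0 → mismatch
  r3: data parity 0, sent rp 0 → ok
Recompute each column's even parity and compare to cp:
  c0: data parity 0, sent cp 0 → ok
  c1: data parity 1, sent cp 0 → mismatch
  c2: data parity 1, sent cp 1 → ok
  c3: data parity 1, sent cp 1 → ok
  c4: data parity 1, sent cp 1 → ok
Exactly one row (r2) and one column (c1) fail → the flipped bit is at their intersection.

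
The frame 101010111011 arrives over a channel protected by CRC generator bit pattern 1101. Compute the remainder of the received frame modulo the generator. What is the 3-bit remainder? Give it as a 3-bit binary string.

000

Modulo-2 division of 101010111011 by 1101:
  pos 0: 1010 XOR 1101 = 0111
  pos 1: 1111 XOR 1101 = 0010
  pos 3: 1001 XOR 1101 = 0100
  pos 4: 1001 XOR 1101 = 0100
  pos 5: 1001 XOR 1101 = 0100
  pos 6: 1000 XOR 1101 = 0101
  pos 7: 1011 XOR 1101 = 0110
  pos 8: 1101 XOR 1101 = 0000
Remainder = 000 (zero — the frame passes the CRC check).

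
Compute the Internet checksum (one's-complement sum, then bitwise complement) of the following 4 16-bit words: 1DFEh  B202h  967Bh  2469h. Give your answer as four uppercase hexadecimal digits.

751A

One's-complement addition (fold any carry out of bit 15 back into bit 0):
  0x1DFE + 0xB202 = 0x0D000
  0xD000 + 0x967B = 0x1667B → wrap carry → 0x667C
  0x667C + 0x2469 = 0x08AE5
One's-complement sum = 0x8AE5.
Checksum = ~0x8AE5 & 0xFFFF = 0x751A.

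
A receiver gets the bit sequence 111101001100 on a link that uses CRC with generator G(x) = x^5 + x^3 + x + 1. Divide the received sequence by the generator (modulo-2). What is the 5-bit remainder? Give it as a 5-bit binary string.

Modulo-2 division of 111101001100 by 101011:
  pos 0: 111101 XOR 101011 = 010110
  pos 1: 101100 XOR 101011 = 000111
  pos 4: 111011 XOR 101011 = 010000
  pos 5: 100000 XOR 101011 = 001011
Remainder = 10110 (nonzero — an error is detected).

10110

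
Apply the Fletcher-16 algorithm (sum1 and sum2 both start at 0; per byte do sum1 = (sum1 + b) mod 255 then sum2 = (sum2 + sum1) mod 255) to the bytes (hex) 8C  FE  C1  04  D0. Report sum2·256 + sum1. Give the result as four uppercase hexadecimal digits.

Running sums (mod 255):
  after byte 0 (8C): sum1=140, sum2=140
  after byte 1 (FE): sum1=139, sum2=24
  after byte 2 (C1): sum1=77, sum2=101
  after byte 3 (04): sum1=81, sum2=182
  after byte 4 (D0): sum1=34, sum2=216
Checksum = sum2·256 + sum1 = 216·256 + 34 = 55330 = 0xD822.

D822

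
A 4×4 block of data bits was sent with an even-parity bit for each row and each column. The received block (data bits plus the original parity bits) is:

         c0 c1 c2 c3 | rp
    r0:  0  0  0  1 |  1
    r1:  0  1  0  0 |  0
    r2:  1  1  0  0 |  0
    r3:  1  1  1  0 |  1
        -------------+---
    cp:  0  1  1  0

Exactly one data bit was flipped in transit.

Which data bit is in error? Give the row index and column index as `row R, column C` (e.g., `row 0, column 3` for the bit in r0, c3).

Recompute each row's even parity and compare to rp:
  r0: data parity 1, sent rp 1 → ok
  r1: data parity 1, sent rp 0 → mismatch
  r2: data parity 0, sent rp 0 → ok
  r3: data parity 1, sent rp 1 → ok
Recompute each column's even parity and compare to cp:
  c0: data parity 0, sent cp 0 → ok
  c1: data parity 1, sent cp 1 → ok
  c2: data parity 1, sent cp 1 → ok
  c3: data parity 1, sent cp 0 → mismatch
Exactly one row (r1) and one column (c3) fail → the flipped bit is at their intersection.

row 1, column 3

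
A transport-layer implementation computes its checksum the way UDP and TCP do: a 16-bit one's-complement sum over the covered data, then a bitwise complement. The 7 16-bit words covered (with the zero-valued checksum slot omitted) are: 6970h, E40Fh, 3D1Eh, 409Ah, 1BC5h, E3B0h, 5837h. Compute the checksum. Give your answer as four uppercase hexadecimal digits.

DD19

One's-complement addition (fold any carry out of bit 15 back into bit 0):
  0x6970 + 0xE40F = 0x14D7F → wrap carry → 0x4D80
  0x4D80 + 0x3D1E = 0x08A9E
  0x8A9E + 0x409A = 0x0CB38
  0xCB38 + 0x1BC5 = 0x0E6FD
  0xE6FD + 0xE3B0 = 0x1CAAD → wrap carry → 0xCAAE
  0xCAAE + 0x5837 = 0x122E5 → wrap carry → 0x22E6
One's-complement sum = 0x22E6.
Checksum = ~0x22E6 & 0xFFFF = 0xDD19.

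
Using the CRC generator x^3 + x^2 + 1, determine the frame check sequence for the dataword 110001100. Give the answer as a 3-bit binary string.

Append 3 zeros: 110001100000. Divide by 1101 (XOR where the leading bit is 1):
  pos 0: 1100 XOR 1101 = 0001
  pos 3: 1011 XOR 1101 = 0110
  pos 4: 1100 XOR 1101 = 0001
  pos 7: 1000 XOR 1101 = 0101
  pos 8: 1010 XOR 1101 = 0111
Remainder (last 3 bits) = 111. This is the CRC / FCS.

111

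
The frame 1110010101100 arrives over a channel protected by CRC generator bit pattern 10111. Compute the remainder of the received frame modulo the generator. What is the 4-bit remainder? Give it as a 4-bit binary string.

0010

Modulo-2 division of 1110010101100 by 10111:
  pos 0: 11100 XOR 10111 = 01011
  pos 1: 10111 XOR 10111 = 00000
  pos 7: 10110 XOR 10111 = 00001
Remainder = 0010 (nonzero — an error is detected).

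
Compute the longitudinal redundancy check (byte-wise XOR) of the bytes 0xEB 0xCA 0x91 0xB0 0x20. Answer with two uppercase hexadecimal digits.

20

XOR the bytes together:
  start with 0xEB
  0xEB ⊕ 0xCA = 0x21
  0x21 ⊕ 0x91 = 0xB0
  0xB0 ⊕ 0xB0 = 0x00
  0x00 ⊕ 0x20 = 0x20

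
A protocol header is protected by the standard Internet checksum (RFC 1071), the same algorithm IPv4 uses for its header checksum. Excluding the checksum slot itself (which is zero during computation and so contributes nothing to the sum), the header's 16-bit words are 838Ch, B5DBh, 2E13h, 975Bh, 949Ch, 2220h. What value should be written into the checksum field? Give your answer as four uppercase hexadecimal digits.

4A6C

One's-complement addition (fold any carry out of bit 15 back into bit 0):
  0x838C + 0xB5DB = 0x13967 → wrap carry → 0x3968
  0x3968 + 0x2E13 = 0x0677B
  0x677B + 0x975B = 0x0FED6
  0xFED6 + 0x949C = 0x19372 → wrap carry → 0x9373
  0x9373 + 0x2220 = 0x0B593
One's-complement sum = 0xB593.
Checksum = ~0xB593 & 0xFFFF = 0x4A6C.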